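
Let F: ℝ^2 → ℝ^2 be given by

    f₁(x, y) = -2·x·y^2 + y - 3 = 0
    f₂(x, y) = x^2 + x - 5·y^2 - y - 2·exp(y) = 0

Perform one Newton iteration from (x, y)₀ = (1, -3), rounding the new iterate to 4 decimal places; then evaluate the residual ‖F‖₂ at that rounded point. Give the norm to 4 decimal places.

12.9472

At (1, -3): F = (-24.0000, -40.099574).
Jacobian J = [[-2·y^2, -4·x·y + 1], [2·x + 1, -10·y - 2·exp(y) - 1]].
At the point, J = [[-18.0000, 13.0000], [3.0000, 28.900426]] (det J = -559.207666).
Solving J·Δ = −F gives Δ = (-0.3081, 1.4195).
Then the next iterate is (x, y)₁ = (0.6919, -1.5805).
Re-evaluating at (0.6919, -1.5805): F = (-8.037205, -10.150520), so ‖F‖₂ = 12.9472.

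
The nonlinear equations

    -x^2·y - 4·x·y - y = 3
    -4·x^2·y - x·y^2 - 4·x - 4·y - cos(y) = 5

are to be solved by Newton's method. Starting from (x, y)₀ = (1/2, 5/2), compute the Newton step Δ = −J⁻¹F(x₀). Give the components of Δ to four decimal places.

At (1/2, 5/2): F = (-11.1250, -21.823856).
Jacobian J = [[-2·x·y - 4·y, -x^2 - 4·x - 1], [-8·x·y - y^2 - 4, -4·x^2 - 2·x·y + sin(y) - 4]].
At the point, J = [[-12.5000, -3.2500], [-20.2500, -6.901528]] (det J = 20.456598).
Solving J·Δ = −F gives Δ = (-0.2861, -2.3228).

(-0.2861, -2.3228)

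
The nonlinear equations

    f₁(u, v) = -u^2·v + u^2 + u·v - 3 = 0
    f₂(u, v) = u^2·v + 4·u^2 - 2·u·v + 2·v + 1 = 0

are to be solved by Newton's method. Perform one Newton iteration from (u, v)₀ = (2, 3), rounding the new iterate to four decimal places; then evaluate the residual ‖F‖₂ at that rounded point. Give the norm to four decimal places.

7.9420

At (2, 3): F = (-5.0000, 23.0000).
Jacobian J = [[-2·u·v + 2·u + v, -u^2 + u], [2·u·v + 8·u - 2·v, u^2 - 2·u + 2]].
At the point, J = [[-5.0000, -2.0000], [22.0000, 2.0000]] (det J = 34.0000).
Solving J·Δ = −F gives Δ = (-1.0588, 0.1471).
Then the next iterate is (u, v)₁ = (0.9412, 3.1471).
Re-evaluating at (0.9412, 3.1471): F = (-1.939974, 7.701411), so ‖F‖₂ = 7.9420.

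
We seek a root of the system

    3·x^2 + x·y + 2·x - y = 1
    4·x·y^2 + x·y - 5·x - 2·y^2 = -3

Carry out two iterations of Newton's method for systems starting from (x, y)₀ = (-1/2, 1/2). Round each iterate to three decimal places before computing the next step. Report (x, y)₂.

At (-1/2, 1/2): F = (-2.000, 4.250).
Jacobian J = [[6·x + y + 2, x - 1], [4·y^2 + y - 5, 8·x·y + x - 4·y]].
At the point, J = [[-0.500, -1.500], [-3.500, -4.500]] (det J = -3.000).
Solving J·Δ = −F gives Δ = (5.125, -3.042).
Then the next iterate is (x, y)₁ = (4.625, -2.542).
Round to (4.625, -2.542) and repeat: F = (63.20713, 74.73736), J = [[27.208, 3.625], [18.30506, -79.261]].
Δ = (-2.376, 0.394), so (x, y)₂ = (2.249, -2.148).

(2.249, -2.148)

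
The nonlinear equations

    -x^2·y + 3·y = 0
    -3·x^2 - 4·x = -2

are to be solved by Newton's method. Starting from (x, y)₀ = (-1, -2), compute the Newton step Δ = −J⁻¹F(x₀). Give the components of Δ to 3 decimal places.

(-1.500, -1.000)

At (-1, -2): F = (-4.000, 3.000).
Jacobian J = [[-2·x·y, -x^2 + 3], [-6·x - 4, 0]].
At the point, J = [[-4.000, 2.000], [2.000, 0.000]] (det J = -4.000).
Solving J·Δ = −F gives Δ = (-1.500, -1.000).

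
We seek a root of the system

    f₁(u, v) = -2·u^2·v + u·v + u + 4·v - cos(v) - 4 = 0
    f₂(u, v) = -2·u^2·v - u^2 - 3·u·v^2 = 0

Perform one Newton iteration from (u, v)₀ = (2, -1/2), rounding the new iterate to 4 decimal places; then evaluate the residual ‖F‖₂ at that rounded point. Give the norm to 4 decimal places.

3.3862

At (2, -1/2): F = (-1.877583, -1.5000).
Jacobian J = [[-4·u·v + v + 1, -2·u^2 + u + sin(v) + 4], [-4·u·v - 2·u - 3·v^2, -2·u^2 - 6·u·v]].
At the point, J = [[4.5000, -2.479426], [-0.7500, -2.0000]] (det J = -10.859569).
Solving J·Δ = −F gives Δ = (0.0033, -0.7512).
Then the next iterate is (u, v)₁ = (2.0033, -1.2512).
Re-evaluating at (2.0033, -1.2512): F = (0.220447, -3.379059), so ‖F‖₂ = 3.3862.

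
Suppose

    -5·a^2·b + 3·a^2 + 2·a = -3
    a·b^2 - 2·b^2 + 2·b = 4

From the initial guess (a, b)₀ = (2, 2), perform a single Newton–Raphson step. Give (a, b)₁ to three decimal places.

(3.500, -1.000)

At (2, 2): F = (-21.000, 0.000).
Jacobian J = [[-10·a·b + 6·a + 2, -5·a^2], [b^2, 2·a·b - 4·b + 2]].
At the point, J = [[-26.000, -20.000], [4.000, 2.000]] (det J = 28.000).
Solving J·Δ = −F gives Δ = (1.500, -3.000).
Then the next iterate is (a, b)₁ = (3.500, -1.000).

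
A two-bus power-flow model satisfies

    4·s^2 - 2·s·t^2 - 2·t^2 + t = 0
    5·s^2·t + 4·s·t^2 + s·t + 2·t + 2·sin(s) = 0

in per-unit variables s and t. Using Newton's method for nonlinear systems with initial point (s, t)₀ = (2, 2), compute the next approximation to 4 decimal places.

At (2, 2): F = (-6.0000, 81.818595).
Jacobian J = [[8·s - 2·t^2, -4·s·t - 4·t + 1], [10·s·t + 4·t^2 + t + 2·cos(s), 5·s^2 + 8·s·t + s + 2]].
At the point, J = [[8.0000, -23.0000], [57.167706, 56.0000]] (det J = 1762.857246).
Solving J·Δ = −F gives Δ = (-0.8769, -0.5659).
Then the next iterate is (s, t)₁ = (1.1231, 1.4341).

(1.1231, 1.4341)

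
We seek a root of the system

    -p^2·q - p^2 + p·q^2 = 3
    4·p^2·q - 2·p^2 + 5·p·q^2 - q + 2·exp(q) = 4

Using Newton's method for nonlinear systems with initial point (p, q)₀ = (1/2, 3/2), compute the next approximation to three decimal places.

(-1.820, 3.036)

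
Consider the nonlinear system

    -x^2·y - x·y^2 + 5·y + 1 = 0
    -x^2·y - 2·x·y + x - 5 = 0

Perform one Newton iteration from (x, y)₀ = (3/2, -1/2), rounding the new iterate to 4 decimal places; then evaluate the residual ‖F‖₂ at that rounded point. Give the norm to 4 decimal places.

At (3/2, -1/2): F = (-0.7500, -0.8750).
Jacobian J = [[-2·x·y - y^2, -x^2 - 2·x·y + 5], [-2·x·y - 2·y + 1, -x^2 - 2·x]].
At the point, J = [[1.2500, 4.2500], [3.5000, -5.2500]] (det J = -21.4375).
Solving J·Δ = −F gives Δ = (0.3571, 0.0714).
Then the next iterate is (x, y)₁ = (1.8571, -0.4286).
Re-evaluating at (1.8571, -0.4286): F = (-0.005981, -0.072829), so ‖F‖₂ = 0.0731.

0.0731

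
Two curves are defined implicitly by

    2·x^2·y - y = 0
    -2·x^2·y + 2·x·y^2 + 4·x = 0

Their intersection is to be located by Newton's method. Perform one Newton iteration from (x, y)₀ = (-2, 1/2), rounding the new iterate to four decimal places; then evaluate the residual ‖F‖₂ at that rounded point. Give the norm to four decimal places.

24.9880

At (-2, 1/2): F = (3.5000, -13.0000).
Jacobian J = [[4·x·y, 2·x^2 - 1], [-4·x·y + 2·y^2 + 4, -2·x^2 + 4·x·y]].
At the point, J = [[-4.0000, 7.0000], [8.5000, -12.0000]] (det J = -11.5000).
Solving J·Δ = −F gives Δ = (4.2609, 1.9348).
Then the next iterate is (x, y)₁ = (2.2609, 2.4348).
Re-evaluating at (2.2609, 2.4348): F = (22.456982, 10.958183), so ‖F‖₂ = 24.9880.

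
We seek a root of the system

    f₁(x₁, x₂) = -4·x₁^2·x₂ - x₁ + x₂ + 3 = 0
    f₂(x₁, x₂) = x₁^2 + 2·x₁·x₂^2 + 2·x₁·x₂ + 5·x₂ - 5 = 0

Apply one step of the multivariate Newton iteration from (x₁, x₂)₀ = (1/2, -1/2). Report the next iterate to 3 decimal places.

(-2.000, 1.250)

At (1/2, -1/2): F = (2.500, -7.500).
Jacobian J = [[-8·x₁·x₂ - 1, -4·x₁^2 + 1], [2·x₁ + 2·x₂^2 + 2·x₂, 4·x₁·x₂ + 2·x₁ + 5]].
At the point, J = [[1.000, 0.000], [0.500, 5.000]] (det J = 5.000).
Solving J·Δ = −F gives Δ = (-2.500, 1.750).
Then the next iterate is (x₁, x₂)₁ = (-2.000, 1.250).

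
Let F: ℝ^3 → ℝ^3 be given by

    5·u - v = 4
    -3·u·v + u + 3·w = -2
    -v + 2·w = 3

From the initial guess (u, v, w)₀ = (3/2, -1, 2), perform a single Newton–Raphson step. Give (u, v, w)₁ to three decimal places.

(1.273, 2.364, 2.682)

At (3/2, -1, 2): F = (4.500, 14.000, 2.000).
Jacobian J = [[5, -1, 0], [-3·v + 1, -3·u, 3], [0, -1, 2]].
At the point, J = [[5.000, -1.000, 0.000], [4.000, -4.500, 3.000], [0.000, -1.000, 2.000]] (det J = -22.000).
Solving J·Δ = −F gives Δ = (-0.227, 3.364, 0.682).
Then the next iterate is (u, v, w)₁ = (1.273, 2.364, 2.682).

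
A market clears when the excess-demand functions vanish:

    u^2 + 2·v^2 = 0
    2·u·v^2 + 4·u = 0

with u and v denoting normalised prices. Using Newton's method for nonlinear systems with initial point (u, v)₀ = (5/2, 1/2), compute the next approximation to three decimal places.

(1.797, -1.117)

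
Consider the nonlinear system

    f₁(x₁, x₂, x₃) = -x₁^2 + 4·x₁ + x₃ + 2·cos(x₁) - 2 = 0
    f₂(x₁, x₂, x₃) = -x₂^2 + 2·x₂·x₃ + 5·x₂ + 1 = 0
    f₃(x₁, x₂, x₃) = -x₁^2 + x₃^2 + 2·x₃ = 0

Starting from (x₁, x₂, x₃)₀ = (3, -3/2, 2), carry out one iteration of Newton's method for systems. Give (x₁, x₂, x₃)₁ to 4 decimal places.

(3.9255, 0.0022, 3.0921)

At (3, -3/2, 2): F = (1.020015, -14.7500, -1.0000).
Jacobian J = [[-2·x₁ - 2·sin(x₁) + 4, 0, 1], [0, -2·x₂ + 2·x₃ + 5, 2·x₂], [-2·x₁, 0, 2·x₃ + 2]].
At the point, J = [[-2.282240, 0.0000, 1.0000], [0.0000, 12.0000, -3.0000], [-6.0000, 0.0000, 6.0000]] (det J = -92.321281).
Solving J·Δ = −F gives Δ = (0.9255, 1.5022, 1.0921).
Then the next iterate is (x₁, x₂, x₃)₁ = (3.9255, 0.0022, 3.0921).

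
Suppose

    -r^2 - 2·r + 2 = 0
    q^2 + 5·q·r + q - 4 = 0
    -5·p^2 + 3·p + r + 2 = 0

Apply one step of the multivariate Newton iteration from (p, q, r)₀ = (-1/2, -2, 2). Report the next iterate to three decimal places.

(-0.531, -0.286, 1.000)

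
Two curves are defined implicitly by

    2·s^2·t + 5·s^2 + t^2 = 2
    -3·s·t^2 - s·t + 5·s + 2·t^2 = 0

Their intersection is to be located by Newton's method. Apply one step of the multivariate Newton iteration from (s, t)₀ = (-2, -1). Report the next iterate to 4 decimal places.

At (-2, -1): F = (11.0000, -4.0000).
Jacobian J = [[4·s·t + 10·s, 2·s^2 + 2·t], [-3·t^2 - t + 5, -6·s·t - s + 4·t]].
At the point, J = [[-12.0000, 6.0000], [3.0000, -14.0000]] (det J = 150.0000).
Solving J·Δ = −F gives Δ = (0.8667, -0.1000).
Then the next iterate is (s, t)₁ = (-1.1333, -1.1000).

(-1.1333, -1.1000)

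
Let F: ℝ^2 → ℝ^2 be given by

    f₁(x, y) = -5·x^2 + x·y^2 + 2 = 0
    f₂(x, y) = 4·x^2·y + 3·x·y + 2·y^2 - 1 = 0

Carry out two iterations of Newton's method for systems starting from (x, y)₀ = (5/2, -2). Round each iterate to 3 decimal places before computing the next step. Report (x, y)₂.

(0.863, -1.191)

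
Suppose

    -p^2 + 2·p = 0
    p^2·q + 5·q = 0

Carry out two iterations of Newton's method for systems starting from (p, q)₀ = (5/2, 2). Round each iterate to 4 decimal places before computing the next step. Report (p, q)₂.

(2.0032, 0.0132)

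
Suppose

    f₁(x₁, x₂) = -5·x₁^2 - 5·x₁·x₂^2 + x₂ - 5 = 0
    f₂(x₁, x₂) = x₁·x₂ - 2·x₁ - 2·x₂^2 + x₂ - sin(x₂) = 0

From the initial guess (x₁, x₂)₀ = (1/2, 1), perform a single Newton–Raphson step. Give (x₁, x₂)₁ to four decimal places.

At (1/2, 1): F = (-7.7500, -2.341471).
Jacobian J = [[-10·x₁ - 5·x₂^2, -10·x₁·x₂ + 1], [x₂ - 2, x₁ - 4·x₂ - cos(x₂) + 1]].
At the point, J = [[-10.0000, -4.0000], [-1.0000, -3.040302]] (det J = 26.403023).
Solving J·Δ = −F gives Δ = (-0.5377, -0.5933).
Then the next iterate is (x₁, x₂)₁ = (-0.0377, 0.4067).

(-0.0377, 0.4067)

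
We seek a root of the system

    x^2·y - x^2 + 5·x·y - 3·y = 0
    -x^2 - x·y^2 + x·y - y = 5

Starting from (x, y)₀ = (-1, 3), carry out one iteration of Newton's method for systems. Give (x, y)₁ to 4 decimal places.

At (-1, 3): F = (-22.0000, -3.0000).
Jacobian J = [[2·x·y - 2·x + 5·y, x^2 + 5·x - 3], [-2·x - y^2 + y, -2·x·y + x - 1]].
At the point, J = [[11.0000, -7.0000], [-4.0000, 4.0000]] (det J = 16.0000).
Solving J·Δ = −F gives Δ = (6.8125, 7.5625).
Then the next iterate is (x, y)₁ = (5.8125, 10.5625).

(5.8125, 10.5625)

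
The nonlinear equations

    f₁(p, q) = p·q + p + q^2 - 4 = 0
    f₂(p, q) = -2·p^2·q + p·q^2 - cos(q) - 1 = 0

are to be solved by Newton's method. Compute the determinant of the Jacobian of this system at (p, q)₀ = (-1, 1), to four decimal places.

-11.3171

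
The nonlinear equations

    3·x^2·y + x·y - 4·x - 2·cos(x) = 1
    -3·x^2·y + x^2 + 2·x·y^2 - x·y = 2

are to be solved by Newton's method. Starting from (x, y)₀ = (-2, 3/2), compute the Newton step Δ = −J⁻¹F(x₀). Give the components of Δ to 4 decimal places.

(0.8794, -0.3204)

At (-2, 3/2): F = (22.832294, -22.0000).
Jacobian J = [[6·x·y + y + 2·sin(x) - 4, 3·x^2 + x], [-6·x·y + 2·x + 2·y^2 - y, -3·x^2 + 4·x·y - x]].
At the point, J = [[-22.318595, 10.0000], [17.0000, -22.0000]] (det J = 321.009087).
Solving J·Δ = −F gives Δ = (0.8794, -0.3204).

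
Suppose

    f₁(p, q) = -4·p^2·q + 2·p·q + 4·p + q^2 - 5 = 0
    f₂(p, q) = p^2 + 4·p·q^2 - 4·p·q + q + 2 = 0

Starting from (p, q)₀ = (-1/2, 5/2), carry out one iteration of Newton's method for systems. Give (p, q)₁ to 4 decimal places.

(-0.2229, 2.6614)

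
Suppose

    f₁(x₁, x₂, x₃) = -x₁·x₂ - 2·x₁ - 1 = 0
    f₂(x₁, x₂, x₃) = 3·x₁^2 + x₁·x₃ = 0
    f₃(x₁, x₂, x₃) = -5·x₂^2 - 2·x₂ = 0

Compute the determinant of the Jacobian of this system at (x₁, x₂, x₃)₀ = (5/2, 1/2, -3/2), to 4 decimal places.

-43.7500

J = [[-x₂ - 2, -x₁, 0], [6·x₁ + x₃, 0, x₁], [0, -10·x₂ - 2, 0]].
At the point, J = [[-2.5000, -2.5000, 0.0000], [13.5000, 0.0000, 2.5000], [0.0000, -7.0000, 0.0000]].
det J = -43.7500.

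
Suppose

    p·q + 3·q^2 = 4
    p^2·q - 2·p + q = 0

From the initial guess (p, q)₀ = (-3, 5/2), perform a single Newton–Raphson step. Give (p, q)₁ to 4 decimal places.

(-1.6921, 1.6234)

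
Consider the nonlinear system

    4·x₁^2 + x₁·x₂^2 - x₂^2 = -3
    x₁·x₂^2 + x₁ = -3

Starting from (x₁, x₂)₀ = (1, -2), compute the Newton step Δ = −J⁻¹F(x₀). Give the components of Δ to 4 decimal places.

At (1, -2): F = (7.0000, 8.0000).
Jacobian J = [[8·x₁ + x₂^2, 2·x₁·x₂ - 2·x₂], [x₂^2 + 1, 2·x₁·x₂]].
At the point, J = [[12.0000, 0.0000], [5.0000, -4.0000]] (det J = -48.0000).
Solving J·Δ = −F gives Δ = (-0.5833, 1.2708).

(-0.5833, 1.2708)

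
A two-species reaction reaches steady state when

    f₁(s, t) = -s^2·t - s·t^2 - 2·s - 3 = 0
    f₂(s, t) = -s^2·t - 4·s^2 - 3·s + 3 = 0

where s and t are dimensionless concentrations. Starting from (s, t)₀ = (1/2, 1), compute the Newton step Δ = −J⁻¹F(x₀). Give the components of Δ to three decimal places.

At (1/2, 1): F = (-4.750, 0.250).
Jacobian J = [[-2·s·t - t^2 - 2, -s^2 - 2·s·t], [-2·s·t - 8·s - 3, -s^2]].
At the point, J = [[-4.000, -1.250], [-8.000, -0.250]] (det J = -9.000).
Solving J·Δ = −F gives Δ = (0.167, -4.333).

(0.167, -4.333)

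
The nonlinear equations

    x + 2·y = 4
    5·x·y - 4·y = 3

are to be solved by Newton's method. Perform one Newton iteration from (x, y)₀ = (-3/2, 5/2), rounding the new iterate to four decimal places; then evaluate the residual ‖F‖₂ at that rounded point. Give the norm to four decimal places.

At (-3/2, 5/2): F = (-0.5000, -31.7500).
Jacobian J = [[1, 2], [5·y, 5·x - 4]].
At the point, J = [[1.0000, 2.0000], [12.5000, -11.5000]] (det J = -36.5000).
Solving J·Δ = −F gives Δ = (1.8973, -0.6986).
Then the next iterate is (x, y)₁ = (0.3973, 1.8014).
Re-evaluating at (0.3973, 1.8014): F = (0.0001, -6.627119), so ‖F‖₂ = 6.6271.

6.6271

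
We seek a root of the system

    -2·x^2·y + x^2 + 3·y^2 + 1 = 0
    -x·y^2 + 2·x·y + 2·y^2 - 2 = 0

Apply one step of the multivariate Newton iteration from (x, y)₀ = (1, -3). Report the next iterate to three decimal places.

(0.663, -1.486)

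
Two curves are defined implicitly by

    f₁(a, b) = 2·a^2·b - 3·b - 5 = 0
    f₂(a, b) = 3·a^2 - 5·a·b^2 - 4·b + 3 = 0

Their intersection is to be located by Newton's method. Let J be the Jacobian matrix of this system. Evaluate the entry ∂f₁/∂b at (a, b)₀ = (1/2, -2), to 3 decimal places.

-2.500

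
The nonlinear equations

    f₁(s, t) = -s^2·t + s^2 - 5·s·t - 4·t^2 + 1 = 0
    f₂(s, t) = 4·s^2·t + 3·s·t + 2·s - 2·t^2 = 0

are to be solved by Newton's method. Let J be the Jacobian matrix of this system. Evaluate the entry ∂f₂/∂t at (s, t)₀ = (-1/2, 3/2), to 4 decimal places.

-6.5000

∂f₂/∂t = 4·s^2 + 3·s - 4·t.
At (-1/2, 3/2) this is -6.5000.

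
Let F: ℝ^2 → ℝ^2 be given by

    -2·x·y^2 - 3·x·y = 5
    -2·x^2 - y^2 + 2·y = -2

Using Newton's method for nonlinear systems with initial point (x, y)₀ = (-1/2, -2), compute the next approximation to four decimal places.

(-6.2500, 1.0000)

At (-1/2, -2): F = (-4.0000, -6.5000).
Jacobian J = [[-2·y^2 - 3·y, -4·x·y - 3·x], [-4·x, -2·y + 2]].
At the point, J = [[-2.0000, -2.5000], [2.0000, 6.0000]] (det J = -7.0000).
Solving J·Δ = −F gives Δ = (-5.7500, 3.0000).
Then the next iterate is (x, y)₁ = (-6.2500, 1.0000).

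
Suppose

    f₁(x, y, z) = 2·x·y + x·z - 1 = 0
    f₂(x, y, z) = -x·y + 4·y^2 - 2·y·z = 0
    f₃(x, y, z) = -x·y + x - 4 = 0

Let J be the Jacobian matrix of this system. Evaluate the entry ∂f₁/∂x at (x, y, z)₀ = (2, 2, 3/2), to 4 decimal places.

∂f₁/∂x = 2·y + z.
At (2, 2, 3/2) this is 5.5000.

5.5000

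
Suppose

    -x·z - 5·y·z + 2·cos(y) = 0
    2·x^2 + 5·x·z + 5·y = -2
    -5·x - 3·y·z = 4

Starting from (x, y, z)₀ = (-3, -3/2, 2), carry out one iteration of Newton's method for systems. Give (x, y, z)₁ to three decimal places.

(-0.337, -1.536, 0.466)

At (-3, -3/2, 2): F = (21.14147, -17.500, 20.000).
Jacobian J = [[-z, -5·z - 2·sin(y), -x - 5·y], [4·x + 5·z, 5, 5·x], [-5, -3·z, -3·y]].
At the point, J = [[-2.000, -8.00501, 10.500], [-2.000, 5.000, -15.000], [-5.000, -6.000, 4.500]] (det J = -148.92084).
Solving J·Δ = −F gives Δ = (2.663, -0.036, -1.534).
Then the next iterate is (x, y, z)₁ = (-0.337, -1.536, 0.466).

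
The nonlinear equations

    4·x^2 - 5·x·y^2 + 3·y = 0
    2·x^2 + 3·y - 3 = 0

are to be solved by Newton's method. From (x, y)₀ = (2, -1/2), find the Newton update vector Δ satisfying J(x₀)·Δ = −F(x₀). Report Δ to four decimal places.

(-0.1590, -0.7427)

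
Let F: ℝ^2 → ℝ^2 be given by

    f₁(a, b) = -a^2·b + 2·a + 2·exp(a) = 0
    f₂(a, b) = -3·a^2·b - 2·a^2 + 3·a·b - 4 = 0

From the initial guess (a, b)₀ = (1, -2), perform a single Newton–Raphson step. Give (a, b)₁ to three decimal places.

(4.000, 41.746)

At (1, -2): F = (9.43656, -6.000).
Jacobian J = [[-2·a·b + 2·exp(a) + 2, -a^2], [-6·a·b - 4·a + 3·b, -3·a^2 + 3·a]].
At the point, J = [[11.43656, -1.000], [2.000, 0.000]] (det J = 2.000).
Solving J·Δ = −F gives Δ = (3.000, 43.746).
Then the next iterate is (a, b)₁ = (4.000, 41.746).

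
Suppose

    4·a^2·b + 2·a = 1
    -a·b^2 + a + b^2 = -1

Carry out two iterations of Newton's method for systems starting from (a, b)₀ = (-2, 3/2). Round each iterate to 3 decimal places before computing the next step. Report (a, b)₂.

(-1.403, 0.575)

At (-2, 3/2): F = (19.000, 5.750).
Jacobian J = [[8·a·b + 2, 4·a^2], [-b^2 + 1, -2·a·b + 2·b]].
At the point, J = [[-22.000, 16.000], [-1.250, 9.000]] (det J = -178.000).
Solving J·Δ = −F gives Δ = (0.444, -0.577).
Then the next iterate is (a, b)₁ = (-1.556, 0.923).
Round to (-1.556, 0.923) and repeat: F = (4.82683, 1.62153), J = [[-9.48950, 9.68454], [0.14807, 4.71838]].
Δ = (0.153, -0.348), so (a, b)₂ = (-1.403, 0.575).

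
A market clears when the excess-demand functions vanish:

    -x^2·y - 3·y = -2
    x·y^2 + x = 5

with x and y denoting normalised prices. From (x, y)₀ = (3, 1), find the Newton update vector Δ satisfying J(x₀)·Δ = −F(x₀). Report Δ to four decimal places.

(-4.0000, 1.1667)

At (3, 1): F = (-10.0000, 1.0000).
Jacobian J = [[-2·x·y, -x^2 - 3], [y^2 + 1, 2·x·y]].
At the point, J = [[-6.0000, -12.0000], [2.0000, 6.0000]] (det J = -12.0000).
Solving J·Δ = −F gives Δ = (-4.0000, 1.1667).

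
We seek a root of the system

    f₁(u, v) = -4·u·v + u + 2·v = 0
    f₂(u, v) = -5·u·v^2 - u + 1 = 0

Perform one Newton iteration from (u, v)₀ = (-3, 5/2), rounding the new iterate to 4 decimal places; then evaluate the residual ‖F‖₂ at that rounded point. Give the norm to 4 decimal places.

At (-3, 5/2): F = (32.0000, 97.7500).
Jacobian J = [[-4·v + 1, -4·u + 2], [-5·v^2 - 1, -10·u·v]].
At the point, J = [[-9.0000, 14.0000], [-32.2500, 75.0000]] (det J = -223.5000).
Solving J·Δ = −F gives Δ = (4.6152, 0.6812).
Then the next iterate is (u, v)₁ = (1.6152, 3.1812).
Re-evaluating at (1.6152, 3.1812): F = (-12.575497, -82.344590), so ‖F‖₂ = 83.2993.

83.2993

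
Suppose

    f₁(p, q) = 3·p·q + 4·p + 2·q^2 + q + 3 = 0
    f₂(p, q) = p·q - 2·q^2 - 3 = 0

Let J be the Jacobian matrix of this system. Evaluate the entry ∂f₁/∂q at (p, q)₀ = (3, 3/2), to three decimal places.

∂f₁/∂q = 3·p + 4·q + 1.
At (3, 3/2) this is 16.000.

16.000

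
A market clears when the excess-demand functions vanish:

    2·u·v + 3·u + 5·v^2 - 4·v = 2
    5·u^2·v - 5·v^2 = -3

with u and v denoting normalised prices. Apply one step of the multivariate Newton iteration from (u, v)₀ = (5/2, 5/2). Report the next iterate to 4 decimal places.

At (5/2, 5/2): F = (39.2500, 49.8750).
Jacobian J = [[2·v + 3, 2·u + 10·v - 4], [10·u·v, 5·u^2 - 10·v]].
At the point, J = [[8.0000, 26.0000], [62.5000, 6.2500]] (det J = -1575.0000).
Solving J·Δ = −F gives Δ = (-0.6676, -1.3042).
Then the next iterate is (u, v)₁ = (1.8324, 1.1958).

(1.8324, 1.1958)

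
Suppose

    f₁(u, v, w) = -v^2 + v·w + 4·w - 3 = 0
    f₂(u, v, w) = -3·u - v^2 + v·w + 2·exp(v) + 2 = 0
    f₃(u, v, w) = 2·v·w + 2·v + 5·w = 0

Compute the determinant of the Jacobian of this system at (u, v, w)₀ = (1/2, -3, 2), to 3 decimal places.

J = [[0, -2·v + w, v + 4], [-3, -2·v + w + 2·exp(v), v], [0, 2·w + 2, 2·v + 5]].
At the point, J = [[0.000, 8.000, 1.000], [-3.000, 8.09957, -3.000], [0.000, 6.000, -1.000]].
det J = -42.000.

-42.000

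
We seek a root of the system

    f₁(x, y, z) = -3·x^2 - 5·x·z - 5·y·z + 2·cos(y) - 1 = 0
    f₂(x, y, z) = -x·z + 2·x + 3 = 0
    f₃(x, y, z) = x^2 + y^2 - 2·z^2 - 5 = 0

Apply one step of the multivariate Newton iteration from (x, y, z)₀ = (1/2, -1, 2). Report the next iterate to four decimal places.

At (1/2, -1, 2): F = (4.330605, 3.0000, -11.7500).
Jacobian J = [[-6·x - 5·z, -5·z - 2·sin(y), -5·x - 5·y], [-z + 2, 0, -x], [2·x, 2·y, -4·z]].
At the point, J = [[-13.0000, -8.317058, 2.5000], [0.0000, 0.0000, -0.5000], [1.0000, -2.0000, -8.0000]] (det J = 17.158529).
Solving J·Δ = −F gives Δ = (15.6076, -22.0712, 6.0000).
Then the next iterate is (x, y, z)₁ = (16.1076, -23.0712, 8.0000).

(16.1076, -23.0712, 8.0000)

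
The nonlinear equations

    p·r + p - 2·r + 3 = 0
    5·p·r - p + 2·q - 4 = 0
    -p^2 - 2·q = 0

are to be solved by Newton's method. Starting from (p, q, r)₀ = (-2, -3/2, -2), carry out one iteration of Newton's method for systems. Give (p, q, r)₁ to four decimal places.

(-3.8889, -5.7778, 0.7222)

At (-2, -3/2, -2): F = (9.0000, 15.0000, -1.0000).
Jacobian J = [[r + 1, 0, p - 2], [5·r - 1, 2, 5·p], [-2·p, -2, 0]].
At the point, J = [[-1.0000, 0.0000, -4.0000], [-11.0000, 2.0000, -10.0000], [4.0000, -2.0000, 0.0000]] (det J = -36.0000).
Solving J·Δ = −F gives Δ = (-1.8889, -4.2778, 2.7222).
Then the next iterate is (p, q, r)₁ = (-3.8889, -5.7778, 0.7222).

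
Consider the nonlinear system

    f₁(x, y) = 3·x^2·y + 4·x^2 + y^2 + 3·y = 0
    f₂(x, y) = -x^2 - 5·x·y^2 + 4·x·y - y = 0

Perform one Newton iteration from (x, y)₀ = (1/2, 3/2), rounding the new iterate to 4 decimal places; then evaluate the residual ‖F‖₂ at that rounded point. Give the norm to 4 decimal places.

At (1/2, 3/2): F = (8.8750, -4.3750).
Jacobian J = [[6·x·y + 8·x, 3·x^2 + 2·y + 3], [-2·x - 5·y^2 + 4·y, -10·x·y + 4·x - 1]].
At the point, J = [[8.5000, 6.7500], [-6.2500, -6.5000]] (det J = -13.0625).
Solving J·Δ = −F gives Δ = (-2.1555, 1.3995).
Then the next iterate is (x, y)₁ = (-1.6555, 2.8995).
Re-evaluating at (-1.6555, 2.8995): F = (51.908128, 44.749103), so ‖F‖₂ = 68.5342.

68.5342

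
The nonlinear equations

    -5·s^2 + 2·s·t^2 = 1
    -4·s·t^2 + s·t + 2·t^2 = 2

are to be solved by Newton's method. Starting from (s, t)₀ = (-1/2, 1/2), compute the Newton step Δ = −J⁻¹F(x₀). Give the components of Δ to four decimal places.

At (-1/2, 1/2): F = (-2.5000, -1.2500).
Jacobian J = [[-10·s + 2·t^2, 4·s·t], [-4·t^2 + t, -8·s·t + s + 4·t]].
At the point, J = [[5.5000, -1.0000], [-0.5000, 3.5000]] (det J = 18.7500).
Solving J·Δ = −F gives Δ = (0.5333, 0.4333).

(0.5333, 0.4333)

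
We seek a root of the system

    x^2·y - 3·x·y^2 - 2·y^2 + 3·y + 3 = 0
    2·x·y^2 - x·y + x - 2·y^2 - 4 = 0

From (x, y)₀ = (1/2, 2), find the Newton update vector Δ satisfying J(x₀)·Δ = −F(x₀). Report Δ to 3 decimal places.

(0.591, -0.969)

At (1/2, 2): F = (-4.500, -8.500).
Jacobian J = [[2·x·y - 3·y^2, x^2 - 6·x·y - 4·y + 3], [2·y^2 - y + 1, 4·x·y - x - 4·y]].
At the point, J = [[-10.000, -10.750], [7.000, -4.500]] (det J = 120.250).
Solving J·Δ = −F gives Δ = (0.591, -0.969).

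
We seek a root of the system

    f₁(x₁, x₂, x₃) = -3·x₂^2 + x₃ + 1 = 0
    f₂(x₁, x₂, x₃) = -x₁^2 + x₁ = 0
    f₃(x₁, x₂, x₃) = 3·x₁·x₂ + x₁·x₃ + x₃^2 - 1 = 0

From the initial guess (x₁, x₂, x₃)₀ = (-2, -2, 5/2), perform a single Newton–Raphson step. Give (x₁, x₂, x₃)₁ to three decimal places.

At (-2, -2, 5/2): F = (-8.500, -6.000, 12.250).
Jacobian J = [[0, -6·x₂, 1], [-2·x₁ + 1, 0, 0], [3·x₂ + x₃, 3·x₁, x₁ + 2·x₃]].
At the point, J = [[0.000, 12.000, 1.000], [5.000, 0.000, 0.000], [-3.500, -6.000, 3.000]] (det J = -210.000).
Solving J·Δ = −F gives Δ = (1.200, 0.799, -1.086).
Then the next iterate is (x₁, x₂, x₃)₁ = (-0.800, -1.201, 1.414).

(-0.800, -1.201, 1.414)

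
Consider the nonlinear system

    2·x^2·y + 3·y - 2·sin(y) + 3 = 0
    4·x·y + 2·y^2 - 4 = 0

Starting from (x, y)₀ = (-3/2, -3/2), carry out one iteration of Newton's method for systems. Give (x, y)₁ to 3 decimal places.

At (-3/2, -3/2): F = (-6.25501, 9.500).
Jacobian J = [[4·x·y, 2·x^2 - 2·cos(y) + 3], [4·y, 4·x + 4·y]].
At the point, J = [[9.000, 7.35853], [-6.000, -12.000]] (det J = -63.84885).
Solving J·Δ = −F gives Δ = (0.081, 0.751).
Then the next iterate is (x, y)₁ = (-1.419, -0.749).

(-1.419, -0.749)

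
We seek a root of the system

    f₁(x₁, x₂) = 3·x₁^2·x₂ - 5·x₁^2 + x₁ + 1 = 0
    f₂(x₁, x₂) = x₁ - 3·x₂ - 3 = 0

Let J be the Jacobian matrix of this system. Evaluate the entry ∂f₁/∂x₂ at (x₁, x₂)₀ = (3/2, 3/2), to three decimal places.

∂f₁/∂x₂ = 3·x₁^2.
At (3/2, 3/2) this is 6.750.

6.750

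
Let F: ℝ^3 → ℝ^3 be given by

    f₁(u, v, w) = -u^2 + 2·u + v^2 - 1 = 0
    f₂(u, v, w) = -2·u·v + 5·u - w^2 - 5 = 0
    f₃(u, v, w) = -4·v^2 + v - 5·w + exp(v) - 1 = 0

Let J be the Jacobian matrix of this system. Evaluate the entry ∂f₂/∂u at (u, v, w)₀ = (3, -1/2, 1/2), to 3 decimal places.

∂f₂/∂u = -2·v + 5.
At (3, -1/2, 1/2) this is 6.000.

6.000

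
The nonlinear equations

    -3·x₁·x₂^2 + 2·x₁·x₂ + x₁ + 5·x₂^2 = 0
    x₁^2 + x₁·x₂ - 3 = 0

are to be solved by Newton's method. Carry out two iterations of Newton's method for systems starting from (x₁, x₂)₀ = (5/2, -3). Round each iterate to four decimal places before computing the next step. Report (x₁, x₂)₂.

(2.1446, -0.7732)

At (5/2, -3): F = (-35.0000, -4.2500).
Jacobian J = [[-3·x₂^2 + 2·x₂ + 1, -6·x₁·x₂ + 2·x₁ + 10·x₂], [2·x₁ + x₂, x₁]].
At the point, J = [[-32.0000, 20.0000], [2.0000, 2.5000]] (det J = -120.0000).
Solving J·Δ = −F gives Δ = (-0.0208, 1.7167).
Then the next iterate is (x₁, x₂)₁ = (2.4792, -1.2833).
Round to (2.4792, -1.2833) and repeat: F = (-7.898298, -0.035125), J = [[-6.507177, 11.214744], [3.6751, 2.4792]].
Δ = (-0.3346, 0.5101), so (x₁, x₂)₂ = (2.1446, -0.7732).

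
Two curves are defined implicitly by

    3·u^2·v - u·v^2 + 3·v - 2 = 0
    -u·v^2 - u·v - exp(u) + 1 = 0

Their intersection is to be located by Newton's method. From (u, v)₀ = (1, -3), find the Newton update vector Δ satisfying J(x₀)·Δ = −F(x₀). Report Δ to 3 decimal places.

(-1.724, -1.463)

At (1, -3): F = (-29.000, -7.71828).
Jacobian J = [[6·u·v - v^2, 3·u^2 - 2·u·v + 3], [-v^2 - v - exp(u), -2·u·v - u]].
At the point, J = [[-27.000, 12.000], [-8.71828, 5.000]] (det J = -30.38062).
Solving J·Δ = −F gives Δ = (-1.724, -1.463).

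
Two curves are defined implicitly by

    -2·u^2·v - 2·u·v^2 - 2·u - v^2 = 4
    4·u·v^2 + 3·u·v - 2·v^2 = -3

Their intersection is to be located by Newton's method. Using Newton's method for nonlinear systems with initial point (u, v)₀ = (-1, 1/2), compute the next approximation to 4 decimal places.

At (-1, 1/2): F = (-2.7500, 0.0000).
Jacobian J = [[-4·u·v - 2·v^2 - 2, -2·u^2 - 4·u·v - 2·v], [4·v^2 + 3·v, 8·u·v + 3·u - 4·v]].
At the point, J = [[-0.5000, -1.0000], [2.5000, -9.0000]] (det J = 7.0000).
Solving J·Δ = −F gives Δ = (-3.5357, -0.9821).
Then the next iterate is (u, v)₁ = (-4.5357, -0.4821).

(-4.5357, -0.4821)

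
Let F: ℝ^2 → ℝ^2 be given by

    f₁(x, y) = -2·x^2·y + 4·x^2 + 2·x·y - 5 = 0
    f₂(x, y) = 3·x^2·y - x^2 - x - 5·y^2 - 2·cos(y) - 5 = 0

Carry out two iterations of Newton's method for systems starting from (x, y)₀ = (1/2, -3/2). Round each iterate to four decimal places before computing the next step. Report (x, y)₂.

(1.4436, 2.4675)

At (1/2, -3/2): F = (-4.7500, -18.266474).
Jacobian J = [[-4·x·y + 8·x + 2·y, -2·x^2 + 2·x], [6·x·y - 2·x - 1, 3·x^2 - 10·y + 2·sin(y)]].
At the point, J = [[4.0000, 0.5000], [-6.5000, 13.755010]] (det J = 58.270040).
Solving J·Δ = −F gives Δ = (0.9645, 1.7838).
Then the next iterate is (x, y)₁ = (1.4645, 0.2838).
Round to (1.4645, 0.2838) and repeat: F = (3.192925, -9.105920), J = [[10.621100, -1.360520], [-1.435249, 4.156292]].
Δ = (-0.0209, 2.1837), so (x, y)₂ = (1.4436, 2.4675).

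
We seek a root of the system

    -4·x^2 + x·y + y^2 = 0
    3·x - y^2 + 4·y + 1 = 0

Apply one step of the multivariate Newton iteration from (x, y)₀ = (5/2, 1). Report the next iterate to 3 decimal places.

At (5/2, 1): F = (-21.500, 11.500).
Jacobian J = [[-8·x + y, x + 2·y], [3, -2·y + 4]].
At the point, J = [[-19.000, 4.500], [3.000, 2.000]] (det J = -51.500).
Solving J·Δ = −F gives Δ = (-1.840, -2.990).
Then the next iterate is (x, y)₁ = (0.660, -1.990).

(0.660, -1.990)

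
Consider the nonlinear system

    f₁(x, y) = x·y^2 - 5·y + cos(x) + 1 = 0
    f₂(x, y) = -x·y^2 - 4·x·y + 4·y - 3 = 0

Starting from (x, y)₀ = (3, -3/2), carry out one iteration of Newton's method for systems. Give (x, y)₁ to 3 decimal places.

(2.162, -0.608)

At (3, -3/2): F = (14.26001, 2.250).
Jacobian J = [[y^2 - sin(x), 2·x·y - 5], [-y^2 - 4·y, -2·x·y - 4·x + 4]].
At the point, J = [[2.10888, -14.000], [3.750, 1.000]] (det J = 54.60888).
Solving J·Δ = −F gives Δ = (-0.838, 0.892).
Then the next iterate is (x, y)₁ = (2.162, -0.608).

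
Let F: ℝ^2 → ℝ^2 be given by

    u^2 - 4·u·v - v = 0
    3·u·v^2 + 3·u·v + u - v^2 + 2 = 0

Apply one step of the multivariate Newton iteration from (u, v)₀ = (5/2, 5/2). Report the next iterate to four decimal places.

(3.9774, -0.1034)

At (5/2, 5/2): F = (-21.2500, 63.8750).
Jacobian J = [[2·u - 4·v, -4·u - 1], [3·v^2 + 3·v + 1, 6·u·v + 3·u - 2·v]].
At the point, J = [[-5.0000, -11.0000], [27.2500, 40.0000]] (det J = 99.7500).
Solving J·Δ = −F gives Δ = (1.4774, -2.6034).
Then the next iterate is (u, v)₁ = (3.9774, -0.1034).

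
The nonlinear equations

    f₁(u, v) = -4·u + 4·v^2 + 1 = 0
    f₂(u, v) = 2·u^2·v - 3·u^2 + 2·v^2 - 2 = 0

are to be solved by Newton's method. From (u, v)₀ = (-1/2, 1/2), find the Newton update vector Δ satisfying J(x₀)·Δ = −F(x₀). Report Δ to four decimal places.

(1.0000, 0.0000)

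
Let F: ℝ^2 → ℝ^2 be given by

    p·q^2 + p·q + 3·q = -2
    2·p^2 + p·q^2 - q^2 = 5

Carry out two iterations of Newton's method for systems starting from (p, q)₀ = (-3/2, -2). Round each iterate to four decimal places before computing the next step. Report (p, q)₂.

(-1.8279, -0.7895)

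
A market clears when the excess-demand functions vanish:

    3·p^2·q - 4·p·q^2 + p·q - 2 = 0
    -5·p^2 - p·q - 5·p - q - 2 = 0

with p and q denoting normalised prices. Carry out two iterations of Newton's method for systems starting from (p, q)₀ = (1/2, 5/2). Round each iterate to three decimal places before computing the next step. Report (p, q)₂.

At (1/2, 5/2): F = (-11.375, -9.500).
Jacobian J = [[6·p·q - 4·q^2 + q, 3·p^2 - 8·p·q + p], [-10·p - q - 5, -p - 1]].
At the point, J = [[-15.000, -8.750], [-12.500, -1.500]] (det J = -86.875).
Solving J·Δ = −F gives Δ = (-0.760, 0.004).
Then the next iterate is (p, q)₁ = (-0.260, 2.504).
Round to (-0.260, 2.504) and repeat: F = (4.37759, -2.89096), J = [[-26.48230, 5.15112], [-4.904, -0.740]].
Δ = (-0.260, -2.185), so (p, q)₂ = (-0.520, 0.319).

(-0.520, 0.319)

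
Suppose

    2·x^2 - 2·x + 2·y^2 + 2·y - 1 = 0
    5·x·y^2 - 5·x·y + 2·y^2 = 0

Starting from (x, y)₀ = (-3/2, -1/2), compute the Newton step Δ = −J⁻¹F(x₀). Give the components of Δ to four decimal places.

At (-3/2, -1/2): F = (6.0000, -5.1250).
Jacobian J = [[4·x - 2, 4·y + 2], [5·y^2 - 5·y, 10·x·y - 5·x + 4·y]].
At the point, J = [[-8.0000, 0.0000], [3.7500, 13.0000]] (det J = -104.0000).
Solving J·Δ = −F gives Δ = (0.7500, 0.1779).

(0.7500, 0.1779)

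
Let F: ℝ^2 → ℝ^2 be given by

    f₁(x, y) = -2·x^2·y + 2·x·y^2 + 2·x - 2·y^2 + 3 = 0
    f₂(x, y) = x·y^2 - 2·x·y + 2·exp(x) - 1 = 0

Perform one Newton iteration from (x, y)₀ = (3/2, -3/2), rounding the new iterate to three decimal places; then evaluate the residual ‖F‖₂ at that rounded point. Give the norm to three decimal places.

At (3/2, -3/2): F = (15.000, 15.83838).
Jacobian J = [[-4·x·y + 2·y^2 + 2, -2·x^2 + 4·x·y - 4·y], [y^2 - 2·y + 2·exp(x), 2·x·y - 2·x]].
At the point, J = [[15.500, -7.500], [14.21338, -7.500]] (det J = -9.64966).
Solving J·Δ = −F gives Δ = (0.652, 3.347).
Then the next iterate is (x, y)₁ = (2.152, 1.847).
Re-evaluating at (2.152, 1.847): F = (-1.94341, 15.59595), so ‖F‖₂ = 15.717.

15.717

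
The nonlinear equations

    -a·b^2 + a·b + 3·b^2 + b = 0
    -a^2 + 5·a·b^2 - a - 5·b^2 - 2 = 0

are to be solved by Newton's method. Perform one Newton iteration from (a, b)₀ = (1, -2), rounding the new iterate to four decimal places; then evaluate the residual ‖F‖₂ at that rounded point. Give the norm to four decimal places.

2.0451

At (1, -2): F = (4.0000, -4.0000).
Jacobian J = [[-b^2 + b, -2·a·b + a + 6·b + 1], [-2·a + 5·b^2 - 1, 10·a·b - 10·b]].
At the point, J = [[-6.0000, -6.0000], [17.0000, 0.0000]] (det J = 102.0000).
Solving J·Δ = −F gives Δ = (0.2353, 0.4314).
Then the next iterate is (a, b)₁ = (1.2353, -1.5686).
Re-evaluating at (1.2353, -1.5686): F = (0.835763, -1.866481), so ‖F‖₂ = 2.0451.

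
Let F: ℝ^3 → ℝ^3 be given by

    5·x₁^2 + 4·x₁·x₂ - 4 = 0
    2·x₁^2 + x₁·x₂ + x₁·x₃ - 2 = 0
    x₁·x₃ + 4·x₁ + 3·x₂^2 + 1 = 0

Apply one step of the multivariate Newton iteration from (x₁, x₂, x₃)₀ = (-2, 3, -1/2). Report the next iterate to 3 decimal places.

(-2.000, 2.000, 1.000)

At (-2, 3, -1/2): F = (-8.000, 1.000, 21.000).
Jacobian J = [[10·x₁ + 4·x₂, 4·x₁, 0], [4·x₁ + x₂ + x₃, x₁, x₁], [x₃ + 4, 6·x₂, x₁]].
At the point, J = [[-8.000, -8.000, 0.000], [-5.500, -2.000, -2.000], [3.500, 18.000, -2.000]] (det J = -176.000).
Solving J·Δ = −F gives Δ = (0.000, -1.000, 1.500).
Then the next iterate is (x₁, x₂, x₃)₁ = (-2.000, 2.000, 1.000).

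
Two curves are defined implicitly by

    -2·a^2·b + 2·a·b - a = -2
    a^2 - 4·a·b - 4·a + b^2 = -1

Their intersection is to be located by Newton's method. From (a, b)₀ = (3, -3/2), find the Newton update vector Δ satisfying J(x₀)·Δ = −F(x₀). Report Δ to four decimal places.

At (3, -3/2): F = (17.0000, 18.2500).
Jacobian J = [[-4·a·b + 2·b - 1, -2·a^2 + 2·a], [2·a - 4·b - 4, -4·a + 2·b]].
At the point, J = [[14.0000, -12.0000], [8.0000, -15.0000]] (det J = -114.0000).
Solving J·Δ = −F gives Δ = (-0.3158, 1.0482).

(-0.3158, 1.0482)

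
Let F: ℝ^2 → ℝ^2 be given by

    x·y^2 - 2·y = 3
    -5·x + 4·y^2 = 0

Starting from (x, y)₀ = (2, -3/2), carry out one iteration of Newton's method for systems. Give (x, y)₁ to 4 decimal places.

At (2, -3/2): F = (4.5000, -1.0000).
Jacobian J = [[y^2, 2·x·y - 2], [-5, 8·y]].
At the point, J = [[2.2500, -8.0000], [-5.0000, -12.0000]] (det J = -67.0000).
Solving J·Δ = −F gives Δ = (-0.9254, 0.3022).
Then the next iterate is (x, y)₁ = (1.0746, -1.1978).

(1.0746, -1.1978)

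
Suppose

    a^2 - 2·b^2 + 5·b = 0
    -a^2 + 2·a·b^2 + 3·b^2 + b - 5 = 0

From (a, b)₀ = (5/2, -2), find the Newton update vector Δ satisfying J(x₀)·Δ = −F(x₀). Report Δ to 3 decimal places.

(0.621, 0.665)

At (5/2, -2): F = (-11.750, 18.750).
Jacobian J = [[2·a, -4·b + 5], [-2·a + 2·b^2, 4·a·b + 6·b + 1]].
At the point, J = [[5.000, 13.000], [3.000, -31.000]] (det J = -194.000).
Solving J·Δ = −F gives Δ = (0.621, 0.665).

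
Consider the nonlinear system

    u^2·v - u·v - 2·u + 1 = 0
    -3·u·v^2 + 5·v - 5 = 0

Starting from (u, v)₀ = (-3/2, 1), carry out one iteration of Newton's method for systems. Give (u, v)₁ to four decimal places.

(-0.2405, 0.9485)

At (-3/2, 1): F = (7.7500, 4.5000).
Jacobian J = [[2·u·v - v - 2, u^2 - u], [-3·v^2, -6·u·v + 5]].
At the point, J = [[-6.0000, 3.7500], [-3.0000, 14.0000]] (det J = -72.7500).
Solving J·Δ = −F gives Δ = (1.2595, -0.0515).
Then the next iterate is (u, v)₁ = (-0.2405, 0.9485).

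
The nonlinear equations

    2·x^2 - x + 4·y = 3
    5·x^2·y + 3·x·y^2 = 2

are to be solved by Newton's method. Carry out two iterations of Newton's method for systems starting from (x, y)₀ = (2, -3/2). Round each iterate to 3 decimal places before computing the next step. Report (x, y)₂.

At (2, -3/2): F = (-3.000, -18.500).
Jacobian J = [[4·x - 1, 4], [10·x·y + 3·y^2, 5·x^2 + 6·x·y]].
At the point, J = [[7.000, 4.000], [-23.250, 2.000]] (det J = 107.000).
Solving J·Δ = −F gives Δ = (-0.636, 1.862).
Then the next iterate is (x, y)₁ = (1.364, 0.362).
Round to (1.364, 0.362) and repeat: F = (0.80499, 1.90373), J = [[4.456, 4.000], [5.33081, 12.26509]].
Δ = (-0.068, -0.126), so (x, y)₂ = (1.296, 0.236).

(1.296, 0.236)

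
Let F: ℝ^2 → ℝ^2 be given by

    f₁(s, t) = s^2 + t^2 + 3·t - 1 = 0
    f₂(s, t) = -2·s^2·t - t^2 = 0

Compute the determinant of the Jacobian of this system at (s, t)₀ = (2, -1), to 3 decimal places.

-32.000

J = [[2·s, 2·t + 3], [-4·s·t, -2·s^2 - 2·t]].
At the point, J = [[4.000, 1.000], [8.000, -6.000]].
det J = -32.000.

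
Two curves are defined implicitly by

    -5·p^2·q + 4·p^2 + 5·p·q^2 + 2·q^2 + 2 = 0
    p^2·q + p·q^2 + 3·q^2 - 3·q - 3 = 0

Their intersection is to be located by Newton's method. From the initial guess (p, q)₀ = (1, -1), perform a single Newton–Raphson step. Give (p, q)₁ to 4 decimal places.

(0.5060, -0.6506)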